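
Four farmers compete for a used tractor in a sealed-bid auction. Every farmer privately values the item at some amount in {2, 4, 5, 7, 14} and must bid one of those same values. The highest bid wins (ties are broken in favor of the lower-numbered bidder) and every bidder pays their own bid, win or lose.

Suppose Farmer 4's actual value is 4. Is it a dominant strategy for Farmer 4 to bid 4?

Consider the case where Farmer 1 bids 2, Farmer 2 bids 2 and Farmer 3 bids 4.
Truthful bid 4: loses but pays 4, utility -4.
Bid 2 instead: loses but pays 2, utility -2.
Since -2 > -4, bidding 2 is strictly better here, so truthful bidding is not dominant.

No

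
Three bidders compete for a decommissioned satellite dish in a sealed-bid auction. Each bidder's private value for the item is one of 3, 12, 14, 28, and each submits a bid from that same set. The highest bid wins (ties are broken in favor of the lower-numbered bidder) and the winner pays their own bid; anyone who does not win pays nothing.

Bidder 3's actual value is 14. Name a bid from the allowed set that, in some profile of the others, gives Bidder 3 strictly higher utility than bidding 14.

12

Suppose Bidder 1 bids 3 and Bidder 2 bids 3.
Bid 14: wins, pays 14, utility 14 - 14 = 0.
Bid 12: wins, pays 12, utility 14 - 12 = 2.
So bidding 12 beats truth here (2 > 0).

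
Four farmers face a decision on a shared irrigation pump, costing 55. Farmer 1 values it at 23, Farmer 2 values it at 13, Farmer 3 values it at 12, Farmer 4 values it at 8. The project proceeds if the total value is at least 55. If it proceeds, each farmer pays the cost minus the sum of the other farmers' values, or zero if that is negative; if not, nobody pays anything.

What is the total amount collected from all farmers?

52

Total value 56 ≥ cost 55, so it is built.
Farmer 1: others sum to 33; max(0, 55 - 33) = 22.
Farmer 2: others sum to 43; max(0, 55 - 43) = 12.
Farmer 3: others sum to 44; max(0, 55 - 44) = 11.
Farmer 4: others sum to 48; max(0, 55 - 48) = 7.
Total collected = 22 + 12 + 11 + 7 = 52.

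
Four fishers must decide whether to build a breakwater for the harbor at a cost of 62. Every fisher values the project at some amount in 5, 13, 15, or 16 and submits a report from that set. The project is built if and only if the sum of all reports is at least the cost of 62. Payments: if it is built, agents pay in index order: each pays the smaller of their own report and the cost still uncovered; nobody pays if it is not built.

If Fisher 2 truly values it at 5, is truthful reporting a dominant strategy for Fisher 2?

Check each profile of the others' reports and compare truth against every alternative report.
Others report (5, 5, 5): truth gives 0, best alternative gives 0.
Others report (5, 5, 13): truth gives 0, best alternative gives 0.
Others report (5, 5, 15): truth gives 0, best alternative gives 0.
Others report (5, 5, 16): truth gives 0, best alternative gives 0.
Others report (5, 13, 5): truth gives 0, best alternative gives 0.
Others report (5, 13, 13): truth gives 0, best alternative gives 0.
(Remaining 58 profiles checked similarly; truth is weakly best in each.)
In every case the truthful report is at least as good as any alternative, so it is a dominant strategy.

Yes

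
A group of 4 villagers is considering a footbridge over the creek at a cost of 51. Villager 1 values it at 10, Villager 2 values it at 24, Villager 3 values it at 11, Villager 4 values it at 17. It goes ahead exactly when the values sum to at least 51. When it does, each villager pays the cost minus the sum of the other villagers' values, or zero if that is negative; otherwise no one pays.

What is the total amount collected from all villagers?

19

Total value 62 ≥ cost 51, so it is built.
Villager 1: others sum to 52; max(0, 51 - 52) = 0.
Villager 2: others sum to 38; max(0, 51 - 38) = 13.
Villager 3: others sum to 51; max(0, 51 - 51) = 0.
Villager 4: others sum to 45; max(0, 51 - 45) = 6.
Total collected = 0 + 13 + 0 + 6 = 19.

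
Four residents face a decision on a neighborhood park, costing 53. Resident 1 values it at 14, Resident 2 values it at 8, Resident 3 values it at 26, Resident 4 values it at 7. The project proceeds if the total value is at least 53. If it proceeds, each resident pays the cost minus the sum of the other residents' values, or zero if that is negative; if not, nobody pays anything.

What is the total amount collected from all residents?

Total value 55 ≥ cost 53, so it is built.
Resident 1: others sum to 41; max(0, 53 - 41) = 12.
Resident 2: others sum to 47; max(0, 53 - 47) = 6.
Resident 3: others sum to 29; max(0, 53 - 29) = 24.
Resident 4: others sum to 48; max(0, 53 - 48) = 5.
Total collected = 12 + 6 + 24 + 5 = 47.

47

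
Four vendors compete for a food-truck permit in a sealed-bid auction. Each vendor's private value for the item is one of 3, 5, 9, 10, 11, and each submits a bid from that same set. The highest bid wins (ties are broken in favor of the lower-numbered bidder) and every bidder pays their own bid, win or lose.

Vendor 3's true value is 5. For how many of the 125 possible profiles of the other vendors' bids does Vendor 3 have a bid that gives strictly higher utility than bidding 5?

123

Others bid (3, 3, 9): truth gives -5; bid 3 gives -3 > -5. Violating.
Others bid (3, 3, 10): truth gives -5; bid 3 gives -3 > -5. Violating.
Others bid (3, 3, 11): truth gives -5; bid 3 gives -3 > -5. Violating.
Others bid (3, 5, 3): truth gives -5; bid 3 gives -3 > -5. Violating.
Others bid (3, 3, 3): truth gives 0; no alternative beats it.
Others bid (3, 3, 5): truth gives 0; no alternative beats it.
(Checking all 125 profiles: 123 have a profitable deviation, 2 do not.)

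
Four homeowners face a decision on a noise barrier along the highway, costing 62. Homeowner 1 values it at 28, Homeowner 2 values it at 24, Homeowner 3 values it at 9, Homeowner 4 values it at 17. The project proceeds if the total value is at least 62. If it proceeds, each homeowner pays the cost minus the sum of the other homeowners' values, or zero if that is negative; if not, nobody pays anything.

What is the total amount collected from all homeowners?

21

Total value 78 ≥ cost 62, so it is built.
Homeowner 1: others sum to 50; max(0, 62 - 50) = 12.
Homeowner 2: others sum to 54; max(0, 62 - 54) = 8.
Homeowner 3: others sum to 69; max(0, 62 - 69) = 0.
Homeowner 4: others sum to 61; max(0, 62 - 61) = 1.
Total collected = 12 + 8 + 0 + 1 = 21.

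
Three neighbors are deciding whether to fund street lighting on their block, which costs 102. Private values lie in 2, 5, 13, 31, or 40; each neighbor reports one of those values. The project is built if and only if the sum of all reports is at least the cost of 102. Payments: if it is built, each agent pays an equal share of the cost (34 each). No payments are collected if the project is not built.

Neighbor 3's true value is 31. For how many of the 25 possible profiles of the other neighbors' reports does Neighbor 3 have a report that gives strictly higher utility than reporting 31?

3

Others report (31, 40): truth gives -3; report 2 gives 0 > -3. Violating.
Others report (40, 31): truth gives -3; report 2 gives 0 > -3. Violating.
Others report (40, 40): truth gives -3; report 2 gives 0 > -3. Violating.
Others report (2, 2): truth gives 0; no alternative beats it.
Others report (2, 5): truth gives 0; no alternative beats it.
(Checking all 25 profiles: 3 have a profitable deviation, 22 do not.)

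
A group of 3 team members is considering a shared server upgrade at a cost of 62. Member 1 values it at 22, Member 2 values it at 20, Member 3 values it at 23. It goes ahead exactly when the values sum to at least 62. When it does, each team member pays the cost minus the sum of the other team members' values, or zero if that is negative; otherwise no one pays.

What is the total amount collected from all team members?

56

Total value 65 ≥ cost 62, so it is built.
Member 1: others sum to 43; max(0, 62 - 43) = 19.
Member 2: others sum to 45; max(0, 62 - 45) = 17.
Member 3: others sum to 42; max(0, 62 - 42) = 20.
Total collected = 19 + 17 + 20 = 56.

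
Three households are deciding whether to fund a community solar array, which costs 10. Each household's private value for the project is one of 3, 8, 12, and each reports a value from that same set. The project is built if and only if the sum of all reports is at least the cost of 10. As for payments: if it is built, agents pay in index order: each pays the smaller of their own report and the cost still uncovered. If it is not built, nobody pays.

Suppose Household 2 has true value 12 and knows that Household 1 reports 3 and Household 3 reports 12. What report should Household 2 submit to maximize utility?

3

Report 3: project built, pays 3, utility 12 - 3 = 9.
Report 8: project built, pays 7, utility 12 - 7 = 5.
Report 12: project built, pays 7, utility 12 - 7 = 5.
The best choice is 3 with utility 9.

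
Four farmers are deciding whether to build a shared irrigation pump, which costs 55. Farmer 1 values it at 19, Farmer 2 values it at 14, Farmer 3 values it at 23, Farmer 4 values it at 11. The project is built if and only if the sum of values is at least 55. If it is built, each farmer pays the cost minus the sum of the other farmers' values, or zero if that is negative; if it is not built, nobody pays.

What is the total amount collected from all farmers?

Total value 67 ≥ cost 55, so it is built.
Farmer 1: others sum to 48; max(0, 55 - 48) = 7.
Farmer 2: others sum to 53; max(0, 55 - 53) = 2.
Farmer 3: others sum to 44; max(0, 55 - 44) = 11.
Farmer 4: others sum to 56; max(0, 55 - 56) = 0.
Total collected = 7 + 2 + 11 + 0 = 20.

20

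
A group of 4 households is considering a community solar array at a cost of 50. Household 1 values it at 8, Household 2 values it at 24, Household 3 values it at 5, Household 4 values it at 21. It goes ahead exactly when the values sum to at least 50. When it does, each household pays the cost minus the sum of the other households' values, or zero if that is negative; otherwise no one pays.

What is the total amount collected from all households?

Total value 58 ≥ cost 50, so it is built.
Household 1: others sum to 50; max(0, 50 - 50) = 0.
Household 2: others sum to 34; max(0, 50 - 34) = 16.
Household 3: others sum to 53; max(0, 50 - 53) = 0.
Household 4: others sum to 37; max(0, 50 - 37) = 13.
Total collected = 0 + 16 + 0 + 13 = 29.

29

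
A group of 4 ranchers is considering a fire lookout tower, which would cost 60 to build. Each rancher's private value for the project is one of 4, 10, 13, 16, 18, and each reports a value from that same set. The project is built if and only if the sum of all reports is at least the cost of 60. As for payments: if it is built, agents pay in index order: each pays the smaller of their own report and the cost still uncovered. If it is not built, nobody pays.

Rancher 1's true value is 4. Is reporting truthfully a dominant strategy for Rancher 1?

Yes

Check each profile of the others' reports and compare truth against every alternative report.
Others report (16, 16, 18): truth gives 0, best alternative gives -6.
Others report (16, 18, 16): truth gives 0, best alternative gives -6.
Others report (16, 18, 18): truth gives 0, best alternative gives -6.
Others report (18, 16, 16): truth gives 0, best alternative gives -6.
Others report (18, 16, 18): truth gives 0, best alternative gives -6.
Others report (18, 18, 16): truth gives 0, best alternative gives -6.
(Remaining 119 profiles checked similarly; truth is weakly best in each.)
In every case the truthful report is at least as good as any alternative, so it is a dominant strategy.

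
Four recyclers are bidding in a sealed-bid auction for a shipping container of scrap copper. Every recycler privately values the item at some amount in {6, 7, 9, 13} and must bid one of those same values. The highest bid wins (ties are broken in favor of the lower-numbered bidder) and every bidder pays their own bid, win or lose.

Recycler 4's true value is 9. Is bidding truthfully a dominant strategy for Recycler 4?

No

Consider the case where Recycler 1 bids 6, Recycler 2 bids 6 and Recycler 3 bids 6.
Truthful bid 9: wins, pays 9, utility 9 - 9 = 0.
Bid 7 instead: wins, pays 7, utility 9 - 7 = 2.
Since 2 > 0, bidding 7 is strictly better here, so truthful bidding is not dominant.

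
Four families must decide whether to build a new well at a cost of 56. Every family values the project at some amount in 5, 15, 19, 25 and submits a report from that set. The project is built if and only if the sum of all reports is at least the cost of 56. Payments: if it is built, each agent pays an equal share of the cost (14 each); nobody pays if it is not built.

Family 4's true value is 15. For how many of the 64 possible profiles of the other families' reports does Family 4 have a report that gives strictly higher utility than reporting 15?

12

Others report (5, 5, 25): truth gives 0; report 25 gives 1 > 0. Violating.
Others report (5, 15, 15): truth gives 0; report 25 gives 1 > 0. Violating.
Others report (5, 15, 19): truth gives 0; report 19 gives 1 > 0. Violating.
Others report (5, 19, 15): truth gives 0; report 19 gives 1 > 0. Violating.
Others report (5, 5, 5): truth gives 0; no alternative beats it.
Others report (5, 5, 15): truth gives 0; no alternative beats it.
(Checking all 64 profiles: 12 have a profitable deviation, 52 do not.)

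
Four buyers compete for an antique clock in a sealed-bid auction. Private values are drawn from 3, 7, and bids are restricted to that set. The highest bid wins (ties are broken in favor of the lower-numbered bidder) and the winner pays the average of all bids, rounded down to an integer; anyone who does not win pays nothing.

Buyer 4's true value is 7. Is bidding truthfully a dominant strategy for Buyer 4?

Yes

Check each profile of the others' bids and compare truth against every alternative bid.
Others bid (3, 3, 3): truth gives 3, best alternative gives 0.
Others bid (3, 3, 7): truth gives 0, best alternative gives 0.
Others bid (3, 7, 3): truth gives 0, best alternative gives 0.
Others bid (3, 7, 7): truth gives 0, best alternative gives 0.
Others bid (7, 3, 3): truth gives 0, best alternative gives 0.
Others bid (7, 3, 7): truth gives 0, best alternative gives 0.
(Remaining 2 profiles checked similarly; truth is weakly best in each.)
In every case the truthful bid is at least as good as any alternative, so it is a dominant strategy.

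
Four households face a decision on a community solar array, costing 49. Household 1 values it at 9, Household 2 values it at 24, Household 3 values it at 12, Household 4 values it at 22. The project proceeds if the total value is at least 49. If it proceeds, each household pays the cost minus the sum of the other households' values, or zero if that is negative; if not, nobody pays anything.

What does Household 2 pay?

6

Total value 67 ≥ cost 49, so the project is built.
The other households' values sum to 43.
Cost minus that sum is 49 - 43 = 6.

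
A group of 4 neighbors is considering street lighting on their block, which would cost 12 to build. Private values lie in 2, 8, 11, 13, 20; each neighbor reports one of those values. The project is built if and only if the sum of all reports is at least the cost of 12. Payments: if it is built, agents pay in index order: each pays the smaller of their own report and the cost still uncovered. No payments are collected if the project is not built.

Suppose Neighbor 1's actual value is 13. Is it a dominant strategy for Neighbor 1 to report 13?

No

Consider the case where Neighbor 2 reports 2, Neighbor 3 reports 2 and Neighbor 4 reports 2.
Truthful report 13: project built, pays 12, utility 13 - 12 = 1.
Report 8 instead: project built, pays 8, utility 13 - 8 = 5.
Since 5 > 1, reporting 8 is strictly better here, so truthful reporting is not dominant.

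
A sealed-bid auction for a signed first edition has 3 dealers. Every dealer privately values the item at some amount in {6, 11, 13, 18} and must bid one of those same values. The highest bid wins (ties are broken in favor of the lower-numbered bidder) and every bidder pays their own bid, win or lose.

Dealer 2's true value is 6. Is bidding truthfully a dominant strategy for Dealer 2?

No

Consider the case where Dealer 1 bids 6 and Dealer 3 bids 6.
Truthful bid 6: loses but pays 6, utility -6.
Bid 11 instead: wins, pays 11, utility 6 - 11 = -5.
Since -5 > -6, bidding 11 is strictly better here, so truthful bidding is not dominant.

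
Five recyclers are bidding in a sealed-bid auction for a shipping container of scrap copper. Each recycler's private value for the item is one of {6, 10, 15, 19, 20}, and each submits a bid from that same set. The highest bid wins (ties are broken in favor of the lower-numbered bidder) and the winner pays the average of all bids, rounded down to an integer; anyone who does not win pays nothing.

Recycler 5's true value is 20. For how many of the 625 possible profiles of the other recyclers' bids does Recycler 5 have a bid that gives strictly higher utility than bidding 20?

31

Others bid (6, 6, 6, 6): truth gives 12; bid 10 gives 14 > 12. Violating.
Others bid (6, 6, 6, 10): truth gives 11; bid 15 gives 12 > 11. Violating.
Others bid (6, 6, 10, 6): truth gives 11; bid 15 gives 12 > 11. Violating.
Others bid (6, 6, 10, 10): truth gives 10; bid 15 gives 11 > 10. Violating.
Others bid (6, 6, 6, 15): truth gives 10; no alternative beats it.
Others bid (6, 6, 6, 19): truth gives 9; no alternative beats it.
(Checking all 625 profiles: 31 have a profitable deviation, 594 do not.)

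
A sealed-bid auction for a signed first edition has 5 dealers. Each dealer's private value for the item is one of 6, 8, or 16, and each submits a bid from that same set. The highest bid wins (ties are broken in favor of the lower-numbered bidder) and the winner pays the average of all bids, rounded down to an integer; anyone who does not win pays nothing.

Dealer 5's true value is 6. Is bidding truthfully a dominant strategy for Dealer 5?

Check each profile of the others' bids and compare truth against every alternative bid.
Others bid (6, 6, 6, 6): truth gives 0, best alternative gives 0.
Others bid (6, 6, 6, 8): truth gives 0, best alternative gives 0.
Others bid (6, 6, 6, 16): truth gives 0, best alternative gives 0.
Others bid (6, 6, 8, 6): truth gives 0, best alternative gives 0.
Others bid (6, 6, 8, 8): truth gives 0, best alternative gives 0.
Others bid (6, 6, 8, 16): truth gives 0, best alternative gives 0.
(Remaining 75 profiles checked similarly; truth is weakly best in each.)
In every case the truthful bid is at least as good as any alternative, so it is a dominant strategy.

Yes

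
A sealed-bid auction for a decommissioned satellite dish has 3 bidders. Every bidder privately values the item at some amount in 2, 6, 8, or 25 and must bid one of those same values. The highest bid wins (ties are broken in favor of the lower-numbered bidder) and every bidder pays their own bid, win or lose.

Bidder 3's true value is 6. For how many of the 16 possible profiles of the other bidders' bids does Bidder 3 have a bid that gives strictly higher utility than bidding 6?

15

Others bid (2, 6): truth gives -6; bid 2 gives -2 > -6. Violating.
Others bid (2, 8): truth gives -6; bid 2 gives -2 > -6. Violating.
Others bid (2, 25): truth gives -6; bid 2 gives -2 > -6. Violating.
Others bid (6, 2): truth gives -6; bid 2 gives -2 > -6. Violating.
Others bid (2, 2): truth gives 0; no alternative beats it.
(Checking all 16 profiles: 15 have a profitable deviation, 1 does not.)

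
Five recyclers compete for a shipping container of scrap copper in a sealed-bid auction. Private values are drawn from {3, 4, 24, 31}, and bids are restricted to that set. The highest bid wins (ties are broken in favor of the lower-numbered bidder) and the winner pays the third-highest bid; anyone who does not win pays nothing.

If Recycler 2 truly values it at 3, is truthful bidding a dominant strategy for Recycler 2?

Check each profile of the others' bids and compare truth against every alternative bid.
Others bid (3, 3, 4, 4): truth gives 0, best alternative gives -1.
Others bid (3, 4, 3, 4): truth gives 0, best alternative gives -1.
Others bid (3, 4, 4, 3): truth gives 0, best alternative gives -1.
Others bid (3, 4, 4, 4): truth gives 0, best alternative gives -1.
Others bid (3, 3, 3, 3): truth gives 0, best alternative gives 0.
Others bid (3, 3, 3, 4): truth gives 0, best alternative gives 0.
(Remaining 250 profiles checked similarly; truth is weakly best in each.)
In every case the truthful bid is at least as good as any alternative, so it is a dominant strategy.

Yes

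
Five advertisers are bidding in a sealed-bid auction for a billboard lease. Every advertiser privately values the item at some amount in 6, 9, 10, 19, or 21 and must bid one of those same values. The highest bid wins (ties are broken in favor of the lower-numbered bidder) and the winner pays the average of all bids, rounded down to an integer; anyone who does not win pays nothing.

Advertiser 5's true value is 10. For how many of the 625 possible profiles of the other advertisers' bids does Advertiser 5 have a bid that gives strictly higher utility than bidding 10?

4

Others bid (6, 6, 6, 10): truth gives 0; bid 19 gives 1 > 0. Violating.
Others bid (6, 6, 10, 6): truth gives 0; bid 19 gives 1 > 0. Violating.
Others bid (6, 10, 6, 6): truth gives 0; bid 19 gives 1 > 0. Violating.
Others bid (10, 6, 6, 6): truth gives 0; bid 19 gives 1 > 0. Violating.
Others bid (6, 6, 6, 6): truth gives 4; no alternative beats it.
Others bid (6, 6, 6, 9): truth gives 3; no alternative beats it.
(Checking all 625 profiles: 4 have a profitable deviation, 621 do not.)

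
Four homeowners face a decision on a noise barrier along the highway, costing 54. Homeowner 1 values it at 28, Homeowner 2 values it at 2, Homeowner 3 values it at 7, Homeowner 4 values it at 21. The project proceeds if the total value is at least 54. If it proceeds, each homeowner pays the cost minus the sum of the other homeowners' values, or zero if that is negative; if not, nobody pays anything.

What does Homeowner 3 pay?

Total value 58 ≥ cost 54, so the project is built.
The other homeowners' values sum to 51.
Cost minus that sum is 54 - 51 = 3.

3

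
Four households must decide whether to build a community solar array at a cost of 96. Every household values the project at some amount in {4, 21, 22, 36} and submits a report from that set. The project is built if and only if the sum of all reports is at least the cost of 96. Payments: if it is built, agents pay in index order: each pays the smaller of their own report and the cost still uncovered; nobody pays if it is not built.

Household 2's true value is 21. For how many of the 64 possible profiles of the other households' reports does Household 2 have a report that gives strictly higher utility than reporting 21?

Others report (21, 36, 36): truth gives 0; report 4 gives 17 > 0. Violating.
Others report (22, 36, 36): truth gives 0; report 4 gives 17 > 0. Violating.
Others report (36, 21, 36): truth gives 0; report 4 gives 17 > 0. Violating.
Others report (36, 22, 36): truth gives 0; report 4 gives 17 > 0. Violating.
Others report (4, 4, 4): truth gives 0; no alternative beats it.
Others report (4, 4, 21): truth gives 0; no alternative beats it.
(Checking all 64 profiles: 7 have a profitable deviation, 57 do not.)

7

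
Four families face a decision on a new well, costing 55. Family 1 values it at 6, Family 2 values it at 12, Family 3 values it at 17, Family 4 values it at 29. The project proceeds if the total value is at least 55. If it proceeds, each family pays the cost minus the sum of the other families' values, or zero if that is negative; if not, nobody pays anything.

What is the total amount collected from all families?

31

Total value 64 ≥ cost 55, so it is built.
Family 1: others sum to 58; max(0, 55 - 58) = 0.
Family 2: others sum to 52; max(0, 55 - 52) = 3.
Family 3: others sum to 47; max(0, 55 - 47) = 8.
Family 4: others sum to 35; max(0, 55 - 35) = 20.
Total collected = 0 + 3 + 8 + 20 = 31.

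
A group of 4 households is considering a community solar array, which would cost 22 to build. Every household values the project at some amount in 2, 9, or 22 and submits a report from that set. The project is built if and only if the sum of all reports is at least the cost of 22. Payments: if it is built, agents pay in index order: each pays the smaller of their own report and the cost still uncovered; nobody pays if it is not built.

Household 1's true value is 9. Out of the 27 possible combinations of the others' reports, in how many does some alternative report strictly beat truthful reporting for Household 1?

Others report (2, 2, 22): truth gives 0; report 2 gives 7 > 0. Violating.
Others report (2, 9, 9): truth gives 0; report 2 gives 7 > 0. Violating.
Others report (2, 9, 22): truth gives 0; report 2 gives 7 > 0. Violating.
Others report (2, 22, 2): truth gives 0; report 2 gives 7 > 0. Violating.
Others report (2, 2, 2): truth gives 0; no alternative beats it.
Others report (2, 2, 9): truth gives 0; no alternative beats it.
(Checking all 27 profiles: 23 have a profitable deviation, 4 do not.)

23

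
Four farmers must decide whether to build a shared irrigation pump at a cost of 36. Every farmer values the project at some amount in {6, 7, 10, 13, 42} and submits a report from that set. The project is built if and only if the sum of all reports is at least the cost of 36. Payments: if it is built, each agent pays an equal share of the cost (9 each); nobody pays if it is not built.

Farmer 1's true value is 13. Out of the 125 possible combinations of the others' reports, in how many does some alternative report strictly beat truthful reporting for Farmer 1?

Others report (6, 6, 6): truth gives 0; report 42 gives 4 > 0. Violating.
Others report (6, 6, 7): truth gives 0; report 42 gives 4 > 0. Violating.
Others report (6, 6, 10): truth gives 0; report 42 gives 4 > 0. Violating.
Others report (6, 7, 6): truth gives 0; report 42 gives 4 > 0. Violating.
Others report (6, 6, 13): truth gives 4; no alternative beats it.
Others report (6, 6, 42): truth gives 4; no alternative beats it.
(Checking all 125 profiles: 11 have a profitable deviation, 114 do not.)

11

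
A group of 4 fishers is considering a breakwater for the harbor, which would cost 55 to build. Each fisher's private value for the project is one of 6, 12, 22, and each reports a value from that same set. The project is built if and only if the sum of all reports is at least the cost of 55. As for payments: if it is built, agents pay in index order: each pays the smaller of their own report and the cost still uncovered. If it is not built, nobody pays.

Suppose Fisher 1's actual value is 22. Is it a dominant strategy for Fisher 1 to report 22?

No

Consider the case where Fisher 2 reports 6, Fisher 3 reports 22 and Fisher 4 reports 22.
Truthful report 22: project built, pays 22, utility 22 - 22 = 0.
Report 6 instead: project built, pays 6, utility 22 - 6 = 16.
Since 16 > 0, reporting 6 is strictly better here, so truthful reporting is not dominant.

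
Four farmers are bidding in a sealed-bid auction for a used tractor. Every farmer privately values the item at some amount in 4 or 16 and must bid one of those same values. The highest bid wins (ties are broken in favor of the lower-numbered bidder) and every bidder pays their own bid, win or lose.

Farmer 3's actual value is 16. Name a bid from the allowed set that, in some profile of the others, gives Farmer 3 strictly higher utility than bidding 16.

4

Suppose Farmer 1 bids 4, Farmer 2 bids 16 and Farmer 4 bids 4.
Bid 16: loses but pays 16, utility -16.
Bid 4: loses but pays 4, utility -4.
So bidding 4 beats truth here (-4 > -16).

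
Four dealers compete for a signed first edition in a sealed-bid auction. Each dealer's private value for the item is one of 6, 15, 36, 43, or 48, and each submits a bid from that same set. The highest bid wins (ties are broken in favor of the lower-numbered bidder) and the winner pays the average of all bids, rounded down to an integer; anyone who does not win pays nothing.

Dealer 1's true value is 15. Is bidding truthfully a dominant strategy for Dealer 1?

No

Consider the case where Dealer 2 bids 6, Dealer 3 bids 6 and Dealer 4 bids 6.
Truthful bid 15: wins, pays 8, utility 15 - 8 = 7.
Bid 6 instead: wins, pays 6, utility 15 - 6 = 9.
Since 9 > 7, bidding 6 is strictly better here, so truthful bidding is not dominant.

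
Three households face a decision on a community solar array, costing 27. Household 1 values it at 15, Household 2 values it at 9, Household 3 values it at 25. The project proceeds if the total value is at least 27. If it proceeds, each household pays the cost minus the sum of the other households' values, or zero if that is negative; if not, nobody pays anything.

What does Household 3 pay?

Total value 49 ≥ cost 27, so the project is built.
The other households' values sum to 24.
Cost minus that sum is 27 - 24 = 3.

3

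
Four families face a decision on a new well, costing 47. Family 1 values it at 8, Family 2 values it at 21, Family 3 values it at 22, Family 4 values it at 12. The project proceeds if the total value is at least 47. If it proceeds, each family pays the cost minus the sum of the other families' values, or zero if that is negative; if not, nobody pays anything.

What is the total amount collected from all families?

11

Total value 63 ≥ cost 47, so it is built.
Family 1: others sum to 55; max(0, 47 - 55) = 0.
Family 2: others sum to 42; max(0, 47 - 42) = 5.
Family 3: others sum to 41; max(0, 47 - 41) = 6.
Family 4: others sum to 51; max(0, 47 - 51) = 0.
Total collected = 0 + 5 + 6 + 0 = 11.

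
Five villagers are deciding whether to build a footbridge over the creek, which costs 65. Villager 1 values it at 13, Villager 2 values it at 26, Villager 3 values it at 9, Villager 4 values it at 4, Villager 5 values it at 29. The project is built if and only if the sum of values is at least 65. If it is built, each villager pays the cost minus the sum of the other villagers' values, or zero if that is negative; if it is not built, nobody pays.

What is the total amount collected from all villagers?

23

Total value 81 ≥ cost 65, so it is built.
Villager 1: others sum to 68; max(0, 65 - 68) = 0.
Villager 2: others sum to 55; max(0, 65 - 55) = 10.
Villager 3: others sum to 72; max(0, 65 - 72) = 0.
Villager 4: others sum to 77; max(0, 65 - 77) = 0.
Villager 5: others sum to 52; max(0, 65 - 52) = 13.
Total collected = 0 + 10 + 0 + 0 + 13 = 23.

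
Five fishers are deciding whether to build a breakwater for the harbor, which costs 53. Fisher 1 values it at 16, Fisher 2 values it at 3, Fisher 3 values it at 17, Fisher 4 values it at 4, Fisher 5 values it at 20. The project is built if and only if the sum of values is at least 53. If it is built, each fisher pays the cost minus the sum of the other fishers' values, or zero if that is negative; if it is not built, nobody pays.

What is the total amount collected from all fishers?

32

Total value 60 ≥ cost 53, so it is built.
Fisher 1: others sum to 44; max(0, 53 - 44) = 9.
Fisher 2: others sum to 57; max(0, 53 - 57) = 0.
Fisher 3: others sum to 43; max(0, 53 - 43) = 10.
Fisher 4: others sum to 56; max(0, 53 - 56) = 0.
Fisher 5: others sum to 40; max(0, 53 - 40) = 13.
Total collected = 9 + 0 + 10 + 0 + 13 = 32.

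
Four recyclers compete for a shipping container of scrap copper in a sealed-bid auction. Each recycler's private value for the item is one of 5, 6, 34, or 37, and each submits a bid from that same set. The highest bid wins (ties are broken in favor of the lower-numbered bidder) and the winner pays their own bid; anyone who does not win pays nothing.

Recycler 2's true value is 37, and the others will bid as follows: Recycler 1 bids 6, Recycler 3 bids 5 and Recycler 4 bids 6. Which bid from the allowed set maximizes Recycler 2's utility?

34

Bid 5: loses, pays 0, utility 0.
Bid 6: loses, pays 0, utility 0.
Bid 34: wins, pays 34, utility 37 - 34 = 3.
Bid 37: wins, pays 37, utility 37 - 37 = 0.
The best choice is 34 with utility 3.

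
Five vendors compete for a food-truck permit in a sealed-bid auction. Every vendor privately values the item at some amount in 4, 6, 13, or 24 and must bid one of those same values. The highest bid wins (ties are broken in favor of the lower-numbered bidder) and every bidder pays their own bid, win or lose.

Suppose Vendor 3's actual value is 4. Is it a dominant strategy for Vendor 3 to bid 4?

No

Consider the case where Vendor 1 bids 4, Vendor 2 bids 4, Vendor 4 bids 4 and Vendor 5 bids 4.
Truthful bid 4: loses but pays 4, utility -4.
Bid 6 instead: wins, pays 6, utility 4 - 6 = -2.
Since -2 > -4, bidding 6 is strictly better here, so truthful bidding is not dominant.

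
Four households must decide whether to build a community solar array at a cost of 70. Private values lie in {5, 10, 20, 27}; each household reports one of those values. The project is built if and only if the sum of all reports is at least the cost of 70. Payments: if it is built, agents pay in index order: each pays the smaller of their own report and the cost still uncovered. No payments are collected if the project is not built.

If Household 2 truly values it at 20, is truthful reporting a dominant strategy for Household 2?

No

Consider the case where Household 1 reports 10, Household 3 reports 27 and Household 4 reports 27.
Truthful report 20: project built, pays 20, utility 20 - 20 = 0.
Report 10 instead: project built, pays 10, utility 20 - 10 = 10.
Since 10 > 0, reporting 10 is strictly better here, so truthful reporting is not dominant.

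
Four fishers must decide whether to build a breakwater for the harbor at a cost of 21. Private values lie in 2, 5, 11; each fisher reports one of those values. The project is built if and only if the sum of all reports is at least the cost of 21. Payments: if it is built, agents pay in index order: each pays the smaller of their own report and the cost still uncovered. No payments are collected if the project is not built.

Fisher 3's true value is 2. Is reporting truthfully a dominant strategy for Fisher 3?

Yes

Check each profile of the others' reports and compare truth against every alternative report.
Others report (2, 5, 11): truth gives 0, best alternative gives -3.
Others report (2, 11, 5): truth gives 0, best alternative gives -3.
Others report (2, 11, 11): truth gives 0, best alternative gives -3.
Others report (5, 2, 11): truth gives 0, best alternative gives -3.
Others report (5, 5, 11): truth gives 0, best alternative gives -3.
Others report (5, 11, 2): truth gives 0, best alternative gives -3.
(Remaining 21 profiles checked similarly; truth is weakly best in each.)
In every case the truthful report is at least as good as any alternative, so it is a dominant strategy.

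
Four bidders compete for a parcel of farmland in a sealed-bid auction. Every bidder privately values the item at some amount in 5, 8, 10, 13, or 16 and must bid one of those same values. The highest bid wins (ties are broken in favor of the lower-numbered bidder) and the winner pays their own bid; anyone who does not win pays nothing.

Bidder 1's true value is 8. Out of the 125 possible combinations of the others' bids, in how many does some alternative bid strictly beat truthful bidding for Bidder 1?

Others bid (5, 5, 5): truth gives 0; bid 5 gives 3 > 0. Violating.
Others bid (5, 5, 8): truth gives 0; no alternative beats it.
Others bid (5, 5, 10): truth gives 0; no alternative beats it.
(Checking all 125 profiles: 1 has a profitable deviation, 124 do not.)

1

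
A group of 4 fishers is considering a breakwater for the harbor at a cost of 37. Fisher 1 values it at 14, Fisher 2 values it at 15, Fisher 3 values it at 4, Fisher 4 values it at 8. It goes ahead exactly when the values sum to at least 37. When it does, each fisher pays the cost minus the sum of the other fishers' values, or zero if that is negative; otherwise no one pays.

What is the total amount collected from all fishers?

Total value 41 ≥ cost 37, so it is built.
Fisher 1: others sum to 27; max(0, 37 - 27) = 10.
Fisher 2: others sum to 26; max(0, 37 - 26) = 11.
Fisher 3: others sum to 37; max(0, 37 - 37) = 0.
Fisher 4: others sum to 33; max(0, 37 - 33) = 4.
Total collected = 10 + 11 + 0 + 4 = 25.

25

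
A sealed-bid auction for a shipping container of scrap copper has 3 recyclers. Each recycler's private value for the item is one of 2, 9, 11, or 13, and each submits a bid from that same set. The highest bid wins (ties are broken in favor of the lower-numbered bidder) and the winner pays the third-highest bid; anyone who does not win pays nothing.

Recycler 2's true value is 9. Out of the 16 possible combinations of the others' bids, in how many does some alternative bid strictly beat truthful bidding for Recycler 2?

Others bid (2, 11): truth gives 0; bid 11 gives 7 > 0. Violating.
Others bid (2, 13): truth gives 0; bid 13 gives 7 > 0. Violating.
Others bid (9, 2): truth gives 0; bid 11 gives 7 > 0. Violating.
Others bid (11, 2): truth gives 0; bid 13 gives 7 > 0. Violating.
Others bid (2, 2): truth gives 7; no alternative beats it.
Others bid (2, 9): truth gives 7; no alternative beats it.
(Checking all 16 profiles: 4 have a profitable deviation, 12 do not.)

4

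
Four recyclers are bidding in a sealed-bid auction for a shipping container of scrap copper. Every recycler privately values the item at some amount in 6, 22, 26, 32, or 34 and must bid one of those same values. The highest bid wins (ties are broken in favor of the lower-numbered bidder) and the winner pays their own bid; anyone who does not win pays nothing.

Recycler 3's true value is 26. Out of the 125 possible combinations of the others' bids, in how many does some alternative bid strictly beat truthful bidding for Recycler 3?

Others bid (6, 6, 6): truth gives 0; bid 22 gives 4 > 0. Violating.
Others bid (6, 6, 22): truth gives 0; bid 22 gives 4 > 0. Violating.
Others bid (6, 6, 26): truth gives 0; no alternative beats it.
Others bid (6, 6, 32): truth gives 0; no alternative beats it.
(Checking all 125 profiles: 2 have a profitable deviation, 123 do not.)

2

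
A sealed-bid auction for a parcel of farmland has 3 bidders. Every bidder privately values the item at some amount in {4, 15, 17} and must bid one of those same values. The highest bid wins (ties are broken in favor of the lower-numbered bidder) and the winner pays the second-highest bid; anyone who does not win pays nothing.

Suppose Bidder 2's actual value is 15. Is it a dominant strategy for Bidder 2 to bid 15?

Check each profile of the others' bids and compare truth against every alternative bid.
Others bid (4, 4): truth gives 11, best alternative gives 11.
Others bid (4, 15): truth gives 0, best alternative gives 0.
Others bid (4, 17): truth gives 0, best alternative gives 0.
Others bid (15, 4): truth gives 0, best alternative gives 0.
Others bid (15, 15): truth gives 0, best alternative gives 0.
Others bid (15, 17): truth gives 0, best alternative gives 0.
(Remaining 3 profiles checked similarly; truth is weakly best in each.)
In every case the truthful bid is at least as good as any alternative, so it is a dominant strategy.

Yes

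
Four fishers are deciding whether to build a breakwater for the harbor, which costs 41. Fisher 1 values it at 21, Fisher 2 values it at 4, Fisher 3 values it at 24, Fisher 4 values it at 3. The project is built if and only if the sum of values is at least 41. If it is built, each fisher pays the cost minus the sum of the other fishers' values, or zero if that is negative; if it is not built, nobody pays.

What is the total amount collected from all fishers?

23

Total value 52 ≥ cost 41, so it is built.
Fisher 1: others sum to 31; max(0, 41 - 31) = 10.
Fisher 2: others sum to 48; max(0, 41 - 48) = 0.
Fisher 3: others sum to 28; max(0, 41 - 28) = 13.
Fisher 4: others sum to 49; max(0, 41 - 49) = 0.
Total collected = 10 + 0 + 13 + 0 = 23.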